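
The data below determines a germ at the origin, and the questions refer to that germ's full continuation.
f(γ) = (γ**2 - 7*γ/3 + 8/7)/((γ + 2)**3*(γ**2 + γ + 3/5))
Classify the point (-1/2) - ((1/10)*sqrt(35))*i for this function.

The denominator factor γ**2 + γ + 3/5 vanishes at (-1/2) - ((1/10)*sqrt(35))*i and appears to the power 1; the numerator there equals (232/105) + ((1/3)*sqrt(35))*i, nonzero, and no other factor vanishes.
Hence a pole whose order is the multiplicity, 1.

The point is a pole of order 1.


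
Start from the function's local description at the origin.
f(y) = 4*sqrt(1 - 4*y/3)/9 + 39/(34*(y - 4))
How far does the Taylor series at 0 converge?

Denominator factor (y - 4): pole of order 1 at 4, modulus 4.
Branch term (4/9)*sqrt(1 - y/(3/4)): its argument vanishes at y = 3/4, a square-root branch point, modulus 3/4.
The radius of convergence is the smallest modulus among the singular points: 3/4.

The radius of convergence is 3/4.


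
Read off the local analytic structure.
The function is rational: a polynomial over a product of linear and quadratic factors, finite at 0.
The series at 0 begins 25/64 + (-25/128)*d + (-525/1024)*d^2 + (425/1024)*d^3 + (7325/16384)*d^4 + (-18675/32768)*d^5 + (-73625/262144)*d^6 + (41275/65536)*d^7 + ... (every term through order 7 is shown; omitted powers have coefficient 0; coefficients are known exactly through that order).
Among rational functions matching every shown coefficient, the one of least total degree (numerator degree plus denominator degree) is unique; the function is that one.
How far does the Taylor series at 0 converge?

No rational of total degree below 4 reproduces all 8 coefficients; solving the [0/4] Pade equations on them gives f(d) = 25/(36*(d**2 + d/3 + 4/3)**2), whose expansion matches every shown term.
Denominator factor (d**2 + d/3 + 4/3)^2: discriminant -47/9, complex-conjugate roots (-1/6) + ((1/6)*sqrt(47))*i and (-1/6) - ((1/6)*sqrt(47))*i; poles of order 2, moduli (2/3)*sqrt(3) and (2/3)*sqrt(3).
The radius of convergence is the smallest modulus among the singular points: (2/3)*sqrt(3).

The radius of convergence is (2/3)*sqrt(3).


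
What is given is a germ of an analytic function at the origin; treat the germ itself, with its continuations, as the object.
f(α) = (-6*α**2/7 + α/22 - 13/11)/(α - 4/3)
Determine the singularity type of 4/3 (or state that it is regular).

The denominator factor α - 4/3 vanishes at 4/3 and appears to the power 1; the numerator there equals -611/231, nonzero, and no other factor vanishes.
Hence a pole whose order is the multiplicity, 1.

The point is a pole of order 1.


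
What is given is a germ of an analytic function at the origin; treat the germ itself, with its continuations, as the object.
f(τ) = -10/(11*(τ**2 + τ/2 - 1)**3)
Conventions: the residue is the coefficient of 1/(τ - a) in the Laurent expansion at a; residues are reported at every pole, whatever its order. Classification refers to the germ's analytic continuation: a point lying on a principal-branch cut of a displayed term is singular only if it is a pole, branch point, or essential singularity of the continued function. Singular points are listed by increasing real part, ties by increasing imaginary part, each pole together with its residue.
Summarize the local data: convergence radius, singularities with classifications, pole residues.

Radius of convergence at 0: -1/4 + (1/4)*sqrt(17).
At -1/4 - (1/4)*sqrt(17): a pole of order 3; residue (1920/54043)*sqrt(17).
At -1/4 + (1/4)*sqrt(17): a pole of order 3; residue -(1920/54043)*sqrt(17).

Denominator factor (τ**2 + τ/2 - 1)^3: discriminant 17/4, real irrational roots -1/4 + (1/4)*sqrt(17) and -1/4 - (1/4)*sqrt(17); poles of order 3, moduli -1/4 + (1/4)*sqrt(17) and 1/4 + (1/4)*sqrt(17).
The radius of convergence is the smallest modulus among the singular points: -1/4 + (1/4)*sqrt(17).
The factor τ**2 + τ/2 - 1 splits as (τ - a)(τ - a') with a = -1/4 - (1/4)*sqrt(17), a' = -1/4 + (1/4)*sqrt(17). At the order-3 pole a set g(τ) = (τ - a)^3*f(τ) = [-10/11] / (τ - a')^3.
Order-3 pole: residue = g''(a)/2; g''(-1/4 - (1/4)*sqrt(17)) = (3840/54043)*sqrt(17), so the residue is (1920/54043)*sqrt(17).
The factor τ**2 + τ/2 - 1 splits as (τ - a)(τ - a') with a = -1/4 + (1/4)*sqrt(17), a' = -1/4 - (1/4)*sqrt(17). At the order-3 pole a set g(τ) = (τ - a)^3*f(τ) = [-10/11] / (τ - a')^3.
Order-3 pole: residue = g''(a)/2; g''(-1/4 + (1/4)*sqrt(17)) = -(3840/54043)*sqrt(17), so the residue is -(1920/54043)*sqrt(17).
List the singular points by increasing real part (a conjugate pair: the negative imaginary part first).


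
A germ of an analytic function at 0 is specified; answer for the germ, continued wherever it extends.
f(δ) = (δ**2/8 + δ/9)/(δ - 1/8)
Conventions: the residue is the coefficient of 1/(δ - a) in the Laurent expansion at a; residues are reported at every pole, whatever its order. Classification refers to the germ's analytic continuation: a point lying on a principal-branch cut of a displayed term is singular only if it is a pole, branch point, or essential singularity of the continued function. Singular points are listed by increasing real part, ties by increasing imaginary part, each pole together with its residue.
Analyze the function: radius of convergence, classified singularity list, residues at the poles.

Radius of convergence at 0: 1/8.
At 1/8: a pole of order 1; residue 73/4608.

Denominator factor (δ - 1/8): pole of order 1 at 1/8, modulus 1/8.
The radius of convergence is the smallest modulus among the singular points: 1/8.
At the order-1 pole 1/8 set g(δ) = (δ - (1/8))*f(δ) = δ**2/8 + δ/9.
Simple pole: residue = g(a) at a = 1/8, which is 73/4608.


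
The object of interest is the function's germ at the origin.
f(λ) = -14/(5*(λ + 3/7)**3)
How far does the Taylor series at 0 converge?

The radius of convergence is 3/7.

Denominator factor (λ + 3/7)^3: pole of order 3 at -3/7, modulus 3/7.
The radius of convergence is the smallest modulus among the singular points: 3/7.


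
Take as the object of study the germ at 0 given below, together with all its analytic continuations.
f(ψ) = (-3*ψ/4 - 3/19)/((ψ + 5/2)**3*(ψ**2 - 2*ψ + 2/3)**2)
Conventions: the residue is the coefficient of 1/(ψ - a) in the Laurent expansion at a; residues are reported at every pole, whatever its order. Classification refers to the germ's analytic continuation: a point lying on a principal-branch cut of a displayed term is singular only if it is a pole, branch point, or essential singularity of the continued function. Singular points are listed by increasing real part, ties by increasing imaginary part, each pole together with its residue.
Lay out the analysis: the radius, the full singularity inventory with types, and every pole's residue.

Denominator factor (ψ + 5/2)^3: pole of order 3 at -5/2, modulus 5/2.
Denominator factor (ψ**2 - 2*ψ + 2/3)^2: discriminant 4/3, real irrational roots 1 + (1/3)*sqrt(3) and 1 - (1/3)*sqrt(3); poles of order 2, moduli 1 + (1/3)*sqrt(3) and 1 - (1/3)*sqrt(3).
The radius of convergence is the smallest modulus among the singular points: 1 - (1/3)*sqrt(3).
At the order-3 pole -5/2 set g(ψ) = (ψ - (-5/2))^3*f(ψ) = (-3*ψ/4 - 3/19)/(ψ**2 - 2*ψ + 2/3)**2.
Order-3 pole: residue = g''(a)/2; g''(-5/2) = 68052960/7945070419, so the residue is 34026480/7945070419.
The factor ψ**2 - 2*ψ + 2/3 splits as (ψ - a)(ψ - a') with a = 1 - (1/3)*sqrt(3), a' = 1 + (1/3)*sqrt(3). At the order-2 pole a set g(ψ) = (ψ - a)^2*f(ψ) = [(-3*ψ/4 - 3/19)/(ψ + 5/2)**3] / (ψ - a')^2.
Order-2 pole: residue = g'(a); g'(1 - (1/3)*sqrt(3)) = -17013240/7945070419 - (279412983/15890140838)*sqrt(3), so the residue is -17013240/7945070419 - (279412983/15890140838)*sqrt(3).
The factor ψ**2 - 2*ψ + 2/3 splits as (ψ - a)(ψ - a') with a = 1 + (1/3)*sqrt(3), a' = 1 - (1/3)*sqrt(3). At the order-2 pole a set g(ψ) = (ψ - a)^2*f(ψ) = [(-3*ψ/4 - 3/19)/(ψ + 5/2)**3] / (ψ - a')^2.
Order-2 pole: residue = g'(a); g'(1 + (1/3)*sqrt(3)) = -17013240/7945070419 + (279412983/15890140838)*sqrt(3), so the residue is -17013240/7945070419 + (279412983/15890140838)*sqrt(3).
List the singular points by increasing real part (a conjugate pair: the negative imaginary part first).

Radius of convergence at 0: 1 - (1/3)*sqrt(3).
At -5/2: a pole of order 3; residue 34026480/7945070419.
At 1 - (1/3)*sqrt(3): a pole of order 2; residue -17013240/7945070419 - (279412983/15890140838)*sqrt(3).
At 1 + (1/3)*sqrt(3): a pole of order 2; residue -17013240/7945070419 + (279412983/15890140838)*sqrt(3).


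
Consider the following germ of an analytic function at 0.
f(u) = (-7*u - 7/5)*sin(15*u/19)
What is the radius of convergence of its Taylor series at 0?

The radius of convergence is infinite.

The factor sin(15*u/19) is entire and contributes no finite singular point.
The polynomial part has no poles.
No finite singular points: the Taylor series at 0 converges everywhere.


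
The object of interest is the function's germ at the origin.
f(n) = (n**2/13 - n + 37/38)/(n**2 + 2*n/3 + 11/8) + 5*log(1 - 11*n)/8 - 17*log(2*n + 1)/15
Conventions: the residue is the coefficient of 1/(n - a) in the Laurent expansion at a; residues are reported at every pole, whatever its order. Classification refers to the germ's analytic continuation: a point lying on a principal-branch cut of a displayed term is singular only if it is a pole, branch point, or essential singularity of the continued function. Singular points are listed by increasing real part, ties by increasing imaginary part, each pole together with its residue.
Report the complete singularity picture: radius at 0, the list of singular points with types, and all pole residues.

Radius of convergence at 0: 1/11.
At -1/2: a logarithmic branch point.
At (-1/3) - ((1/12)*sqrt(182))*i: a pole of order 1; residue (-41/78) + ((21667/539448)*sqrt(182))*i.
At (-1/3) + ((1/12)*sqrt(182))*i: a pole of order 1; residue (-41/78) - ((21667/539448)*sqrt(182))*i.
At 1/11: a logarithmic branch point.

Denominator factor (n**2 + 2*n/3 + 11/8): discriminant -91/18, complex-conjugate roots (-1/3) + ((1/12)*sqrt(182))*i and (-1/3) - ((1/12)*sqrt(182))*i; poles of order 1, moduli (1/4)*sqrt(22) and (1/4)*sqrt(22).
Branch term (-17/15)*log(1 - n/(-1/2)): its argument vanishes at n = -1/2, a logarithmic branch point, modulus 1/2.
Branch term (5/8)*log(1 - n/(1/11)): its argument vanishes at n = 1/11, a logarithmic branch point, modulus 1/11.
The radius of convergence is the smallest modulus among the singular points: 1/11.
The branch terms are analytic at (-1/3) - ((1/12)*sqrt(182))*i and contribute nothing to the residue; only the rational part matters.
The factor n**2 + 2*n/3 + 11/8 splits as (n - a)(n - a') with a = (-1/3) - ((1/12)*sqrt(182))*i, a' = (-1/3) + ((1/12)*sqrt(182))*i. At the order-1 pole a set g(n) = (n - a)*(rational part) = [n**2/13 - n + 37/38] / (n - a').
Simple pole: residue = g(a) at a = (-1/3) - ((1/12)*sqrt(182))*i, which is (-41/78) + ((21667/539448)*sqrt(182))*i.
The branch terms are analytic at (-1/3) + ((1/12)*sqrt(182))*i and contribute nothing to the residue; only the rational part matters.
The factor n**2 + 2*n/3 + 11/8 splits as (n - a)(n - a') with a = (-1/3) + ((1/12)*sqrt(182))*i, a' = (-1/3) - ((1/12)*sqrt(182))*i. At the order-1 pole a set g(n) = (n - a)*(rational part) = [n**2/13 - n + 37/38] / (n - a').
Simple pole: residue = g(a) at a = (-1/3) + ((1/12)*sqrt(182))*i, which is (-41/78) - ((21667/539448)*sqrt(182))*i.
List the singular points by increasing real part (a conjugate pair: the negative imaginary part first).


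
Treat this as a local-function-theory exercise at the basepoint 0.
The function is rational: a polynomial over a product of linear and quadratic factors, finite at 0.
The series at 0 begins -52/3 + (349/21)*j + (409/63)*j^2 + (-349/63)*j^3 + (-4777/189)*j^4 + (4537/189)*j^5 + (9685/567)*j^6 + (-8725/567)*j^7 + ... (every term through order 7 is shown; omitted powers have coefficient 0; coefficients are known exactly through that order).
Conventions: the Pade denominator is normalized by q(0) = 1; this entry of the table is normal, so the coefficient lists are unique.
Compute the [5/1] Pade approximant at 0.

The Pade approximant has numerator coefficients [-52/3, 636583/21987, -16/3, -670108/65961, -64/3, 8309104/197883]; denominator coefficients [1, -745/1047].

Taylor coefficients needed (read off): a_0 = -52/3, a_1 = 349/21, a_2 = 409/63, a_3 = -349/63, a_4 = -4777/189, a_5 = 4537/189, a_6 = 9685/567.
Write the denominator as Q(j) = 1 + q1*j. Requiring Q*f - P = O(j^7) with deg P <= 5 kills the coefficients of j^6..j^6 in Q*f:
  j^6: a_6 + q1*a_5 = 0, i.e. 9685/567 + (4537/189)*q1 = 0.
Solving this linear system: q1 = -745/1047.
The numerator is Q*f truncated at degree 5: P0 = a_0 = -52/3; P1 = a_1 + q1*a_0 = 636583/21987; P2 = a_2 + q1*a_1 = -16/3; P3 = a_3 + q1*a_2 = -670108/65961; P4 = a_4 + q1*a_3 = -64/3; P5 = a_5 + q1*a_4 = 8309104/197883.


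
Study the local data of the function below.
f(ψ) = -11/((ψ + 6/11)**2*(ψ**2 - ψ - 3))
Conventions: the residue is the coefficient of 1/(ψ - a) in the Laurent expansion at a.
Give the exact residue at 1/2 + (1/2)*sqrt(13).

The residue is 336743/136242 - (1398881/1771146)*sqrt(13).

The factor ψ**2 - ψ - 3 splits as (ψ - a)(ψ - a') with a = 1/2 + (1/2)*sqrt(13), a' = 1/2 - (1/2)*sqrt(13). At the order-1 pole a set g(ψ) = (ψ - a)*f(ψ) = [-11/(ψ + 6/11)**2] / (ψ - a').
Simple pole: residue = g(a) at a = 1/2 + (1/2)*sqrt(13), which is 336743/136242 - (1398881/1771146)*sqrt(13).


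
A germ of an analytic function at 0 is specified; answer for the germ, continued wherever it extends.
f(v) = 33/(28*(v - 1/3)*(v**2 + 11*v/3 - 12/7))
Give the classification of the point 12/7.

Denominator factors: v**2 + 11*v/3 - 12/7 = 368/49 at v = 12/7; v - 1/3 = 29/21 at v = 12/7 — none vanishes.
So the germ continues analytically to 12/7.

The point is a regular point.


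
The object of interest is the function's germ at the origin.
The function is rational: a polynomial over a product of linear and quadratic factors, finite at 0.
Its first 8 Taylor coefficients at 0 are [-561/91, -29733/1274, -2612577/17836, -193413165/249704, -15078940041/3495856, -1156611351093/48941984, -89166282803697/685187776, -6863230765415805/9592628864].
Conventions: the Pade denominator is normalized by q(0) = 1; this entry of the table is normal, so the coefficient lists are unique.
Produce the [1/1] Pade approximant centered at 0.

Taylor coefficients needed (read off): a_0 = -561/91, a_1 = -29733/1274, a_2 = -2612577/17836.
Write the denominator as Q(χ) = 1 + q1*χ. Requiring Q*f - P = O(χ^3) with deg P <= 1 kills the coefficients of χ^2..χ^2 in Q*f:
  χ^2: a_2 + q1*a_1 = 0, i.e. -2612577/17836 + (-29733/1274)*q1 = 0.
Solving this linear system: q1 = -4657/742.
The numerator is Q*f truncated at degree 1: P0 = a_0 = -561/91; P1 = a_1 + q1*a_0 = 74052/4823.

The Pade approximant has numerator coefficients [-561/91, 74052/4823]; denominator coefficients [1, -4657/742].


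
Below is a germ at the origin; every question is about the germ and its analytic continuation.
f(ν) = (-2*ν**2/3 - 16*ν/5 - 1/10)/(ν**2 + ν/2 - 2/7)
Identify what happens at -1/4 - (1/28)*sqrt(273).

The denominator factor ν**2 + ν/2 - 2/7 vanishes at -1/4 - (1/28)*sqrt(273) and appears to the power 1; the numerator there equals 179/420 + (43/420)*sqrt(273), nonzero, and no other factor vanishes.
Hence a pole whose order is the multiplicity, 1.

The point is a pole of order 1.


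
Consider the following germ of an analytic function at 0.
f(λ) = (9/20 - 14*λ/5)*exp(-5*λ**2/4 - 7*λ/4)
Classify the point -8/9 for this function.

There is no denominator, hence no pole anywhere.
The factor exp(-5*λ**2/4 - 7*λ/4) is entire.
So the germ continues analytically to -8/9.

The point is a regular point.


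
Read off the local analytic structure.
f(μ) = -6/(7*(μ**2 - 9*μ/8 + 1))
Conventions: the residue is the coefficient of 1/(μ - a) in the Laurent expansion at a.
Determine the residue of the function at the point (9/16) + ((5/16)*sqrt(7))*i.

The factor μ**2 - 9*μ/8 + 1 splits as (μ - a)(μ - a') with a = (9/16) + ((5/16)*sqrt(7))*i, a' = (9/16) - ((5/16)*sqrt(7))*i. At the order-1 pole a set g(μ) = (μ - a)*f(μ) = [-6/7] / (μ - a').
Simple pole: residue = g(a) at a = (9/16) + ((5/16)*sqrt(7))*i, which is ((48/245)*sqrt(7))*i.

The residue is ((48/245)*sqrt(7))*i.


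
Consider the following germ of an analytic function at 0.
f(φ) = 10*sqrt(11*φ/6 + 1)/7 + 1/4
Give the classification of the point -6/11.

The term (10/7)*sqrt(1 - φ/(-6/11)) has argument 1 - -6/11/(-6/11) = 0 at -6/11: a square-root (algebraic, two-sheeted) branch point; the remaining terms are analytic or single-valued there.

The point is an algebraic (square-root) branch point.


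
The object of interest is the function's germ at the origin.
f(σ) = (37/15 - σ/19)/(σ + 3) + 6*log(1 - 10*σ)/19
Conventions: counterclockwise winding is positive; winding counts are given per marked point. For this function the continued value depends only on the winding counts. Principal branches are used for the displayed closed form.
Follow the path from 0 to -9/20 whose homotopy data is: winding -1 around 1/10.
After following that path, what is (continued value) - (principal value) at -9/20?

Continued minus principal equals -(12/19)*pi*i.

The rational part is single-valued and drops out of the difference; each branch term changes only by its own monodromy.
(6/19)*log(1 - σ/(1/10)): each positive loop around 1/10 adds 2*pi*i to the log, so winding -1 contributes (6/19)*(-1)*2*pi*i = -(12/19)*pi*i.
Summing the contributions at σ = -9/20 gives -(12/19)*pi*i.


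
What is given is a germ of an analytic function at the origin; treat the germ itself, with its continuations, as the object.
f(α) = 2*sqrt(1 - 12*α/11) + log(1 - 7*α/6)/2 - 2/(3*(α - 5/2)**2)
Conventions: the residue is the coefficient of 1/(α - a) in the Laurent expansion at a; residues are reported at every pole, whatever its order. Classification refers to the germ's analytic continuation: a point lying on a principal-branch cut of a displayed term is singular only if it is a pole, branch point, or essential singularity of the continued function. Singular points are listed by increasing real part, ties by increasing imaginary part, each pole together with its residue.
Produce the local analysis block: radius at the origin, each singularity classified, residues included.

Radius of convergence at 0: 6/7.
At 6/7: a logarithmic branch point.
At 11/12: an algebraic (square-root) branch point.
At 5/2: a pole of order 2; residue 0.

Denominator factor (α - 5/2)^2: pole of order 2 at 5/2, modulus 5/2.
Branch term (1/2)*log(1 - α/(6/7)): its argument vanishes at α = 6/7, a logarithmic branch point, modulus 6/7.
Branch term (2)*sqrt(1 - α/(11/12)): its argument vanishes at α = 11/12, a square-root branch point, modulus 11/12.
The radius of convergence is the smallest modulus among the singular points: 6/7.
The branch terms are analytic at 5/2 and contribute nothing to the residue; only the rational part matters.
At the order-2 pole 5/2 set g(α) = (α - (5/2))^2*(rational part) = -2/3.
Order-2 pole: residue = g'(a); g'(5/2) = 0, so the residue is 0.
List the singular points by increasing real part (a conjugate pair: the negative imaginary part first).


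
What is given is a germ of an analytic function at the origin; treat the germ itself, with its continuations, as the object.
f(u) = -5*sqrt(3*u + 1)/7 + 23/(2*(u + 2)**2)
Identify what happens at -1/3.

The point is an algebraic (square-root) branch point.

The term (-5/7)*sqrt(1 - u/(-1/3)) has argument 1 - -1/3/(-1/3) = 0 at -1/3: a square-root (algebraic, two-sheeted) branch point; the remaining terms are analytic or single-valued there.


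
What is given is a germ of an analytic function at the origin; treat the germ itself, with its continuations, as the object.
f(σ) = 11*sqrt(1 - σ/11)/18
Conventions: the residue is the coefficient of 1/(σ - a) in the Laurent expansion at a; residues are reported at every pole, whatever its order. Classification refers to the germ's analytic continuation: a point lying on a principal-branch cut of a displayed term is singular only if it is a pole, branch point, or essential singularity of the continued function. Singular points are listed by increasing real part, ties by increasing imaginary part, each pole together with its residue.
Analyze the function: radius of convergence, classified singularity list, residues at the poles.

Branch term (11/18)*sqrt(1 - σ/(11)): its argument vanishes at σ = 11, a square-root branch point, modulus 11.
The radius of convergence is the smallest modulus among the singular points: 11.

Radius of convergence at 0: 11.
At 11: an algebraic (square-root) branch point.


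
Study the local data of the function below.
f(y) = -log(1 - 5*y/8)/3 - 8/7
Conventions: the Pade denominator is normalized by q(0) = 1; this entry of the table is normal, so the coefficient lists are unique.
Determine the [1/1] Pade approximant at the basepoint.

Taylor coefficients needed (expand at 0): a_0 = -8/7, a_1 = 5/24, a_2 = 25/384.
Write the denominator as Q(y) = 1 + q1*y. Requiring Q*f - P = O(y^3) with deg P <= 1 kills the coefficients of y^2..y^2 in Q*f:
  y^2: a_2 + q1*a_1 = 0, i.e. 25/384 + (5/24)*q1 = 0.
Solving this linear system: q1 = -5/16.
The numerator is Q*f truncated at degree 1: P0 = a_0 = -8/7; P1 = a_1 + q1*a_0 = 95/168.

The Pade approximant has numerator coefficients [-8/7, 95/168]; denominator coefficients [1, -5/16].


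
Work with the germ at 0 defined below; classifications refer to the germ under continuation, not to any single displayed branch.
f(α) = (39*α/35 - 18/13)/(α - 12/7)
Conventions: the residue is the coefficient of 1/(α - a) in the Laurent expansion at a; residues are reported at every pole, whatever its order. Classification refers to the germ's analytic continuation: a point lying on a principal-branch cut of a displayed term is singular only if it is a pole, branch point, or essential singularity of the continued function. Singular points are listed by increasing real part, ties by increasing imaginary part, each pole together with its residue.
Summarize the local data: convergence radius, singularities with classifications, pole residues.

Radius of convergence at 0: 12/7.
At 12/7: a pole of order 1; residue 1674/3185.

Denominator factor (α - 12/7): pole of order 1 at 12/7, modulus 12/7.
The radius of convergence is the smallest modulus among the singular points: 12/7.
At the order-1 pole 12/7 set g(α) = (α - (12/7))*f(α) = 39*α/35 - 18/13.
Simple pole: residue = g(a) at a = 12/7, which is 1674/3185.


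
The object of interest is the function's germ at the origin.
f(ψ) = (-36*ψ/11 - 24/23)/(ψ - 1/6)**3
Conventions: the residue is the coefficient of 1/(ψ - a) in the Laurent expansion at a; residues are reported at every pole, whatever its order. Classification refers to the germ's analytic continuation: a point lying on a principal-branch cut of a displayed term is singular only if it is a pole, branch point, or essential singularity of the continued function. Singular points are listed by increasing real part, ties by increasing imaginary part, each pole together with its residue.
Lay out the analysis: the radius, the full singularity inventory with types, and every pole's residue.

Radius of convergence at 0: 1/6.
At 1/6: a pole of order 3; residue 0.

Denominator factor (ψ - 1/6)^3: pole of order 3 at 1/6, modulus 1/6.
The radius of convergence is the smallest modulus among the singular points: 1/6.
At the order-3 pole 1/6 set g(ψ) = (ψ - (1/6))^3*f(ψ) = -36*ψ/11 - 24/23.
Order-3 pole: residue = g''(a)/2; g''(1/6) = 0, so the residue is 0.


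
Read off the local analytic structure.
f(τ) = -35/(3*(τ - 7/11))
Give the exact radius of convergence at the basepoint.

Denominator factor (τ - 7/11): pole of order 1 at 7/11, modulus 7/11.
The radius of convergence is the smallest modulus among the singular points: 7/11.

The radius of convergence is 7/11.


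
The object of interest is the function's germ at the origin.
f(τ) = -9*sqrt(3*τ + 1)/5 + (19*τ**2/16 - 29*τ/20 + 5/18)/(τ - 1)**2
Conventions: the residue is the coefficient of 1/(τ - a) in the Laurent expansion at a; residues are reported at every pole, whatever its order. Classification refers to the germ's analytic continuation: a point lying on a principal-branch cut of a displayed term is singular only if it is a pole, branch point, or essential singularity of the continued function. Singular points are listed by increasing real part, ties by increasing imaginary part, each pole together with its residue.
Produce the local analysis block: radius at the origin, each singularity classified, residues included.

Radius of convergence at 0: 1/3.
At -1/3: an algebraic (square-root) branch point.
At 1: a pole of order 2; residue 37/40.

Denominator factor (τ - 1)^2: pole of order 2 at 1, modulus 1.
Branch term (-9/5)*sqrt(1 - τ/(-1/3)): its argument vanishes at τ = -1/3, a square-root branch point, modulus 1/3.
The radius of convergence is the smallest modulus among the singular points: 1/3.
The branch term is analytic at 1 and contributes nothing to the residue; only the rational part matters.
At the order-2 pole 1 set g(τ) = (τ - (1))^2*(rational part) = 19*τ**2/16 - 29*τ/20 + 5/18.
Order-2 pole: residue = g'(a); g'(1) = 37/40, so the residue is 37/40.
List the singular points by increasing real part (a conjugate pair: the negative imaginary part first).


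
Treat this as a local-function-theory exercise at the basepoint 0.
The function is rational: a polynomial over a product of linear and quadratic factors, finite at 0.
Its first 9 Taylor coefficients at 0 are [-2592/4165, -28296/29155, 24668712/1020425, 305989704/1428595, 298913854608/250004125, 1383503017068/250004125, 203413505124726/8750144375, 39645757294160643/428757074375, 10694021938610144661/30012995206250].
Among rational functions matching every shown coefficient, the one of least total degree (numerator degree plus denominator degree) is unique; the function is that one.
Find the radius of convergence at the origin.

No rational of total degree below 7 reproduces all 9 coefficients; solving the [2/5] Pade equations on them gives f(ε) = (37*ε**2/8 + 5*ε/4 - 3/17)/((ε - 7/12)**3*(ε**2 + 5*ε - 10/7)), whose expansion matches every shown term.
Denominator factor (ε - 7/12)^3: pole of order 3 at 7/12, modulus 7/12.
Denominator factor (ε**2 + 5*ε - 10/7): discriminant 215/7, real irrational roots -5/2 + (1/14)*sqrt(1505) and -5/2 - (1/14)*sqrt(1505); poles of order 1, moduli -5/2 + (1/14)*sqrt(1505) and 5/2 + (1/14)*sqrt(1505).
The radius of convergence is the smallest modulus among the singular points: -5/2 + (1/14)*sqrt(1505).

The radius of convergence is -5/2 + (1/14)*sqrt(1505).


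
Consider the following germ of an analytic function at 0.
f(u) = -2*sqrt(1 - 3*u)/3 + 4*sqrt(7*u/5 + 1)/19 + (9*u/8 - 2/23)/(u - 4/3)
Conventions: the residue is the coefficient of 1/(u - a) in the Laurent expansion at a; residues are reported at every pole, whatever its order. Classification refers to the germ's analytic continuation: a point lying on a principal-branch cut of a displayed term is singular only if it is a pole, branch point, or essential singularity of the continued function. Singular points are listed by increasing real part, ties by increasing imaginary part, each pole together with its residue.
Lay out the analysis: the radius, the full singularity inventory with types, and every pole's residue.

Denominator factor (u - 4/3): pole of order 1 at 4/3, modulus 4/3.
Branch term (4/19)*sqrt(1 - u/(-5/7)): its argument vanishes at u = -5/7, a square-root branch point, modulus 5/7.
Branch term (-2/3)*sqrt(1 - u/(1/3)): its argument vanishes at u = 1/3, a square-root branch point, modulus 1/3.
The radius of convergence is the smallest modulus among the singular points: 1/3.
The branch terms are analytic at 4/3 and contribute nothing to the residue; only the rational part matters.
At the order-1 pole 4/3 set g(u) = (u - (4/3))*(rational part) = 9*u/8 - 2/23.
Simple pole: residue = g(a) at a = 4/3, which is 65/46.
List the singular points by increasing real part (a conjugate pair: the negative imaginary part first).

Radius of convergence at 0: 1/3.
At -5/7: an algebraic (square-root) branch point.
At 1/3: an algebraic (square-root) branch point.
At 4/3: a pole of order 1; residue 65/46.


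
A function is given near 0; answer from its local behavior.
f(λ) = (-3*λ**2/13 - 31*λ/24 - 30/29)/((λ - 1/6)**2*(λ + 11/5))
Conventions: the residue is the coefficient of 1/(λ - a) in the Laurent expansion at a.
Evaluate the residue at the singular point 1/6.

At the order-2 pole 1/6 set g(λ) = (λ - (1/6))^2*f(λ) = (-3*λ**2/13 - 31*λ/24 - 30/29)/(λ + 11/5).
Order-2 pole: residue = g'(a); g'(1/6) = -1345545/3800914, so the residue is -1345545/3800914.

The residue is -1345545/3800914.


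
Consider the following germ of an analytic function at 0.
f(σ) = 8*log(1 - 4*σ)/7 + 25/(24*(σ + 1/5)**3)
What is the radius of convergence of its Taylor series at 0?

Denominator factor (σ + 1/5)^3: pole of order 3 at -1/5, modulus 1/5.
Branch term (8/7)*log(1 - σ/(1/4)): its argument vanishes at σ = 1/4, a logarithmic branch point, modulus 1/4.
The radius of convergence is the smallest modulus among the singular points: 1/5.

The radius of convergence is 1/5.


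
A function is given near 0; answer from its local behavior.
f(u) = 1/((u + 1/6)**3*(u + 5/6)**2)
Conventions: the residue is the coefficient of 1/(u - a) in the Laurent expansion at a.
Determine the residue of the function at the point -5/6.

The residue is -243/16.

At the order-2 pole -5/6 set g(u) = (u - (-5/6))^2*f(u) = (u + 1/6)**(-3).
Order-2 pole: residue = g'(a); g'(-5/6) = -243/16, so the residue is -243/16.


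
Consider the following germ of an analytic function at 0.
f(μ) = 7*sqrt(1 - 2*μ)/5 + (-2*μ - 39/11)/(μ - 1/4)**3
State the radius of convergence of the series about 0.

Denominator factor (μ - 1/4)^3: pole of order 3 at 1/4, modulus 1/4.
Branch term (7/5)*sqrt(1 - μ/(1/2)): its argument vanishes at μ = 1/2, a square-root branch point, modulus 1/2.
The radius of convergence is the smallest modulus among the singular points: 1/4.

The radius of convergence is 1/4.


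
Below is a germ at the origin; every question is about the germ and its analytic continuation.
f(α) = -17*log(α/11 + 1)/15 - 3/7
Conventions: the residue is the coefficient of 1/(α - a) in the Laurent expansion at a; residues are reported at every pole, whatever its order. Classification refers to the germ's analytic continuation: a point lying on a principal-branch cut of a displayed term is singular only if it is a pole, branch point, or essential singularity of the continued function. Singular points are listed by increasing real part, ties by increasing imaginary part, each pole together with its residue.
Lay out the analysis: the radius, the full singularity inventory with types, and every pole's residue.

Branch term (-17/15)*log(1 - α/(-11)): its argument vanishes at α = -11, a logarithmic branch point, modulus 11.
The radius of convergence is the smallest modulus among the singular points: 11.

Radius of convergence at 0: 11.
At -11: a logarithmic branch point.


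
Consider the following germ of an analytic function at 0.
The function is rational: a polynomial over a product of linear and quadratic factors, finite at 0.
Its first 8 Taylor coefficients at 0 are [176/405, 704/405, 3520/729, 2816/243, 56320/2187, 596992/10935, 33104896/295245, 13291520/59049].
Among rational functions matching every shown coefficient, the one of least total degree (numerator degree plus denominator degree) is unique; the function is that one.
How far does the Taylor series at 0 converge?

No rational of total degree below 4 reproduces all 8 coefficients; solving the [0/4] Pade equations on them gives f(φ) = 11/(5*(φ**2 - 9*φ/2 + 9/4)**2), whose expansion matches every shown term.
Denominator factor (φ**2 - 9*φ/2 + 9/4)^2: discriminant 45/4, real irrational roots 9/4 + (3/4)*sqrt(5) and 9/4 - (3/4)*sqrt(5); poles of order 2, moduli 9/4 + (3/4)*sqrt(5) and 9/4 - (3/4)*sqrt(5).
The radius of convergence is the smallest modulus among the singular points: 9/4 - (3/4)*sqrt(5).

The radius of convergence is 9/4 - (3/4)*sqrt(5).


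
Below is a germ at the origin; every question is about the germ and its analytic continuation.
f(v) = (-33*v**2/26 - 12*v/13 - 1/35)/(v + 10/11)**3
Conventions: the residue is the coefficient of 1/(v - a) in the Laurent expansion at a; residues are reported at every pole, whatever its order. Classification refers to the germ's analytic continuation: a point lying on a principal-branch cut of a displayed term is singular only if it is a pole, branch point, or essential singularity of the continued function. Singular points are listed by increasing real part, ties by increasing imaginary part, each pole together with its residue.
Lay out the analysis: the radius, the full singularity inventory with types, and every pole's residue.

Denominator factor (v + 10/11)^3: pole of order 3 at -10/11, modulus 10/11.
The radius of convergence is the smallest modulus among the singular points: 10/11.
At the order-3 pole -10/11 set g(v) = (v - (-10/11))^3*f(v) = -33*v**2/26 - 12*v/13 - 1/35.
Order-3 pole: residue = g''(a)/2; g''(-10/11) = -33/13, so the residue is -33/26.

Radius of convergence at 0: 10/11.
At -10/11: a pole of order 3; residue -33/26.


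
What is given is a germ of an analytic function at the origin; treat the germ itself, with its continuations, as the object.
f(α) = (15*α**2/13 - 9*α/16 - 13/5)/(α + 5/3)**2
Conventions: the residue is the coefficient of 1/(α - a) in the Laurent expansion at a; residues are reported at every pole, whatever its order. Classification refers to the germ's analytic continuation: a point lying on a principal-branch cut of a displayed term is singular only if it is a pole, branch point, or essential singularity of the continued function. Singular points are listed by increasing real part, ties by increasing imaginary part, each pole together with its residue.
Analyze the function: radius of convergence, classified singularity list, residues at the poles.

Denominator factor (α + 5/3)^2: pole of order 2 at -5/3, modulus 5/3.
The radius of convergence is the smallest modulus among the singular points: 5/3.
At the order-2 pole -5/3 set g(α) = (α - (-5/3))^2*f(α) = 15*α**2/13 - 9*α/16 - 13/5.
Order-2 pole: residue = g'(a); g'(-5/3) = -917/208, so the residue is -917/208.

Radius of convergence at 0: 5/3.
At -5/3: a pole of order 2; residue -917/208.


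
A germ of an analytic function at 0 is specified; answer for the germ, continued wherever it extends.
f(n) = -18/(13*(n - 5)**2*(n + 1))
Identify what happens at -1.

The denominator factor n + 1 vanishes at -1 and appears to the power 1; the numerator there equals -18/13, nonzero, and no other factor vanishes.
Hence a pole whose order is the multiplicity, 1.

The point is a pole of order 1.


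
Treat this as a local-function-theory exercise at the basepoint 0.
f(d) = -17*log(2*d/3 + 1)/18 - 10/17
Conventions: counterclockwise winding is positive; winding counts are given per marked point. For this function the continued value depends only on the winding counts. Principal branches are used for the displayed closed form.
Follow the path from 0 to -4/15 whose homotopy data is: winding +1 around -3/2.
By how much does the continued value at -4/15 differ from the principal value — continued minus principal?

Continued minus principal equals -(17/9)*pi*i.

The rational part is single-valued and drops out of the difference; each branch term changes only by its own monodromy.
(-17/18)*log(1 - d/(-3/2)): each positive loop around -3/2 adds 2*pi*i to the log, so winding +1 contributes (-17/18)*(1)*2*pi*i = -(17/9)*pi*i.
Summing the contributions at d = -4/15 gives -(17/9)*pi*i.


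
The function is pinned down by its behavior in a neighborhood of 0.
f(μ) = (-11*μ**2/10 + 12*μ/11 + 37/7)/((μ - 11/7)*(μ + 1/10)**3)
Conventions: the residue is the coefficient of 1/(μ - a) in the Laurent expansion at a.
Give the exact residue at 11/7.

The residue is 1469300/1601613.

At the order-1 pole 11/7 set g(μ) = (μ - (11/7))*f(μ) = (-11*μ**2/10 + 12*μ/11 + 37/7)/(μ + 1/10)**3.
Simple pole: residue = g(a) at a = 11/7, which is 1469300/1601613.


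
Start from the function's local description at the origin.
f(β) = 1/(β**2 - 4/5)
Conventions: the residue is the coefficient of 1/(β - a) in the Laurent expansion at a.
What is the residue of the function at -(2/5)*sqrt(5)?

The factor β**2 - 4/5 splits as (β - a)(β - a') with a = -(2/5)*sqrt(5), a' = (2/5)*sqrt(5). At the order-1 pole a set g(β) = (β - a)*f(β) = [1] / (β - a').
Simple pole: residue = g(a) at a = -(2/5)*sqrt(5), which is -(1/4)*sqrt(5).

The residue is -(1/4)*sqrt(5).


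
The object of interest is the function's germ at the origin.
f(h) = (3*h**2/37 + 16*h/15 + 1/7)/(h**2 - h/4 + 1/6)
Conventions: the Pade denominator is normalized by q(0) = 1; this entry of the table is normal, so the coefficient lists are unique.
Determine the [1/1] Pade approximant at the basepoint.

Taylor coefficients needed (expand at 0): a_0 = 6/7, a_1 = 269/35, a_2 = 17799/2590.
Write the denominator as Q(h) = 1 + q1*h. Requiring Q*f - P = O(h^3) with deg P <= 1 kills the coefficients of h^2..h^2 in Q*f:
  h^2: a_2 + q1*a_1 = 0, i.e. 17799/2590 + (269/35)*q1 = 0.
Solving this linear system: q1 = -17799/19906.
The numerator is Q*f truncated at degree 1: P0 = a_0 = 6/7; P1 = a_1 + q1*a_0 = 2410372/348355.

The Pade approximant has numerator coefficients [6/7, 2410372/348355]; denominator coefficients [1, -17799/19906].


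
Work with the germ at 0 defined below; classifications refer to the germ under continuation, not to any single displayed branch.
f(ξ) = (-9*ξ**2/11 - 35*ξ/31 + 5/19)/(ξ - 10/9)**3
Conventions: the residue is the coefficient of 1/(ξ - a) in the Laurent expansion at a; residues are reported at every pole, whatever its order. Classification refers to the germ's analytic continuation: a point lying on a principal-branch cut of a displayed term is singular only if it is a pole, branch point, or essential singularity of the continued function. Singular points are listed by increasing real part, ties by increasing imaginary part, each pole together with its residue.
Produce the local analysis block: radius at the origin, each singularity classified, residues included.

Denominator factor (ξ - 10/9)^3: pole of order 3 at 10/9, modulus 10/9.
The radius of convergence is the smallest modulus among the singular points: 10/9.
At the order-3 pole 10/9 set g(ξ) = (ξ - (10/9))^3*f(ξ) = -9*ξ**2/11 - 35*ξ/31 + 5/19.
Order-3 pole: residue = g''(a)/2; g''(10/9) = -18/11, so the residue is -9/11.

Radius of convergence at 0: 10/9.
At 10/9: a pole of order 3; residue -9/11.


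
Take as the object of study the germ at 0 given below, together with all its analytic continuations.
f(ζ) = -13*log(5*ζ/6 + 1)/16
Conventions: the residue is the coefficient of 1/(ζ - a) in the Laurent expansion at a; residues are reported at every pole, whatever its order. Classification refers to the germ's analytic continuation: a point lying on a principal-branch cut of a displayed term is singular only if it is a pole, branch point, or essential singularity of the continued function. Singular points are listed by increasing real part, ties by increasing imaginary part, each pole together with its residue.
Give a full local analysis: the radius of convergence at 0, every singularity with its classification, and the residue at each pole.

Branch term (-13/16)*log(1 - ζ/(-6/5)): its argument vanishes at ζ = -6/5, a logarithmic branch point, modulus 6/5.
The radius of convergence is the smallest modulus among the singular points: 6/5.

Radius of convergence at 0: 6/5.
At -6/5: a logarithmic branch point.


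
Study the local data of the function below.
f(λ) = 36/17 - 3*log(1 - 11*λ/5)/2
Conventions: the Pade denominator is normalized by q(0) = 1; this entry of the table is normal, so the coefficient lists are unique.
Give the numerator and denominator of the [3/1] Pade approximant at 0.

The Pade approximant has numerator coefficients [36/17, -33/170, -363/200, -1331/2000]; denominator coefficients [1, -33/20].

Taylor coefficients needed (expand at 0): a_0 = 36/17, a_1 = 33/10, a_2 = 363/100, a_3 = 1331/250, a_4 = 43923/5000.
Write the denominator as Q(λ) = 1 + q1*λ. Requiring Q*f - P = O(λ^5) with deg P <= 3 kills the coefficients of λ^4..λ^4 in Q*f:
  λ^4: a_4 + q1*a_3 = 0, i.e. 43923/5000 + (1331/250)*q1 = 0.
Solving this linear system: q1 = -33/20.
The numerator is Q*f truncated at degree 3: P0 = a_0 = 36/17; P1 = a_1 + q1*a_0 = -33/170; P2 = a_2 + q1*a_1 = -363/200; P3 = a_3 + q1*a_2 = -1331/2000.
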